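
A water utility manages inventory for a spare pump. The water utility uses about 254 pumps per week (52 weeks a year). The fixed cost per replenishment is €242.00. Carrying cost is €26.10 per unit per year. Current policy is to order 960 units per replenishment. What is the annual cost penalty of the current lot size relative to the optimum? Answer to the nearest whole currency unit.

Annual demand D = 254 × 52 = 13,208.
EOQ = √(2DS/H) = √(2 × 13,208 × 242 / 26.1) ≈ 494.90.
Cost at Q* = (D/Q*)S + (Q*/2)H = √(2DSH) ≈ €12,916.99.
Cost at Q = 960: (13,208/960)×242 + (960/2)×26.1 = €3,329.52 + €12,528.00 = €15,857.52.
Excess = €15,857.52 − €12,916.99 = €2,940.52.

Extra cost ≈ €2,941 per year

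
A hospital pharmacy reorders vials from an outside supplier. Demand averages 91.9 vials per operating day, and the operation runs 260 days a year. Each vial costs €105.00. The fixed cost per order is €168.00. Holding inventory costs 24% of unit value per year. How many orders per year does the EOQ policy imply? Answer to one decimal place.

N ≈ 42.3 orders per year

Annual demand D = 91.9 × 260 = 23,894.
Holding cost H = 0.24 × €105.00 = €25.2000 per unit per year.
EOQ = √(2DS/H) = √(2 × 23,894 × 168 / 25.2) ≈ 564.43.
Orders per year = D / Q* = 23,894 / 564.43 ≈ 42.333.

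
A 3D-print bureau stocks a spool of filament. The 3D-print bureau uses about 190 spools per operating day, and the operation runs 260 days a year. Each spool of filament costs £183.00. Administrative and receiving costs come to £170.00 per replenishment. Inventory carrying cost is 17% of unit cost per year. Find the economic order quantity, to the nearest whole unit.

Q* ≈ 735 spools

Annual demand D = 190 × 260 = 49,400.
Holding cost H = 0.17 × £183.00 = £31.1100 per unit per year.
EOQ = √(2DS / H) = √(2 × 49,400 × 170 / 31.11).
= √(16,796,000 / 31.11) = √539,890.7104 ≈ 734.773.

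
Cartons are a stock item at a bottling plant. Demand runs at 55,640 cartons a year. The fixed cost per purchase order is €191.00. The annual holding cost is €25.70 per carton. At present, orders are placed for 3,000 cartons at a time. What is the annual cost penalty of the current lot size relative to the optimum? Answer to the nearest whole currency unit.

Extra cost ≈ €18,721 per year

EOQ = √(2DS/H) = √(2 × 55,640 × 191 / 25.7) ≈ 909.41.
Cost at Q* = (D/Q*)S + (Q*/2)H = √(2DSH) ≈ €23,371.78.
Cost at Q = 3,000: (55,640/3,000)×191 + (3,000/2)×25.7 = €3,542.41 + €38,550.00 = €42,092.41.
Excess = €42,092.41 − €23,371.78 = €18,720.63.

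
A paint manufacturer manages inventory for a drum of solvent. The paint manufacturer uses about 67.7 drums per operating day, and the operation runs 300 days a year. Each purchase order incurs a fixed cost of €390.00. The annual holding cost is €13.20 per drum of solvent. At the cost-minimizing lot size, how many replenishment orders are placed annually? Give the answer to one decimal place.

Annual demand D = 67.7 × 300 = 20,310.
Q* = √(2DS/H) = √(2 × 20,310 × 390 / 13.2) ≈ 1095.51.
Orders per year = D / Q* = 20,310 / 1095.51 ≈ 18.539.

N ≈ 18.5 orders per year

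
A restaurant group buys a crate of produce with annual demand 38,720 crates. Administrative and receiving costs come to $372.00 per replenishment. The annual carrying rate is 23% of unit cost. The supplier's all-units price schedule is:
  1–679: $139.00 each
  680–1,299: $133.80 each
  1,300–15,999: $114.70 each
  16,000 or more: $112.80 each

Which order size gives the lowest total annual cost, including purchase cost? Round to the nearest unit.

Q* ≈ 1,300 crates

Holding cost per unit per year at price C is H = 0.23·C.
Candidates are each tier's EOQ (if it falls in that tier) and each price-break quantity.
Tier 1 ($139.00): EOQ = 949.3 exceeds tier's upper bound 679, so this tier is dominated.
EOQ at $133.80 = 967.5 (feasible in tier 2): TC = 38,720×$133.80 + (38,720/967.5)×372 + (967.5/2)×0.23×$133.80 = $5,210,510.61.
EOQ at $114.70 = 1045.0 < 1300, so use break Q=1300: TC = 38,720×$114.70 + (38,720/1300.0)×372 + (1300.0/2)×0.23×$114.70 = $4,469,411.53.
EOQ at $112.80 = 1053.7 < 16000, so use break Q=16000: TC = 38,720×$112.80 + (38,720/16000.0)×372 + (16000.0/2)×0.23×$112.80 = $4,576,068.24.
Lowest total cost is $4,469,411.53 at Q = 1300.0.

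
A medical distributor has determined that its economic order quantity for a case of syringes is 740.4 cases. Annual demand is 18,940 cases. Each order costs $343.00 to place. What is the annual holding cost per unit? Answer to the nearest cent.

H ≈ $23.70

Squaring Q* = √(2DS/H) gives Q*² = 2DS/H.
From Q* = √(2DS/H): H = 2DS / Q*² = 2 × 18,940 × 343 / 740.4² = 23.7013.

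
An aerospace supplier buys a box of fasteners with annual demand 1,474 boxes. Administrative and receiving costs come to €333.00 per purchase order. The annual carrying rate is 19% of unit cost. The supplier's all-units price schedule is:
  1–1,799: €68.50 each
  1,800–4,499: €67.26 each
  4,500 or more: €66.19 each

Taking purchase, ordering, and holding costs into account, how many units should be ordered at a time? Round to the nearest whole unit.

Q* ≈ 275 boxes

Holding cost per unit per year at price C is H = 0.19·C.
For each price level, check whether its EOQ is feasible; otherwise the best quantity at that price is the breakpoint.
EOQ at €68.50 = 274.6 (feasible in tier 1): TC = 1,474×€68.50 + (1,474/274.6)×333 + (274.6/2)×0.19×€68.50 = €104,543.44.
EOQ at €67.26 = 277.2 < 1800, so use break Q=1800: TC = 1,474×€67.26 + (1,474/1800.0)×333 + (1800.0/2)×0.19×€67.26 = €110,915.39.
EOQ at €66.19 = 279.4 < 4500, so use break Q=4500: TC = 1,474×€66.19 + (1,474/4500.0)×333 + (4500.0/2)×0.19×€66.19 = €125,969.36.
Lowest total cost is €104,543.44 at Q = 274.6.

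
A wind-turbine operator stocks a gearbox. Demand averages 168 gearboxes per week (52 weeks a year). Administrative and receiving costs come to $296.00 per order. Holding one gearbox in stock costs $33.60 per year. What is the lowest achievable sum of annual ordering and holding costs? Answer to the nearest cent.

TC* ≈ $13,182.17

Annual demand D = 168 × 52 = 8,736.
Q* = √(2DS/H) = √(2 × 8,736 × 296 / 33.6) ≈ 392.33.
At the optimum the two cost components are equal, so total cost = 2·(Q*/2)H = Q*·H.
Minimum total = √(2DSH) = √(2 × 8,736 × 296 × 33.6) ≈ 13182.167.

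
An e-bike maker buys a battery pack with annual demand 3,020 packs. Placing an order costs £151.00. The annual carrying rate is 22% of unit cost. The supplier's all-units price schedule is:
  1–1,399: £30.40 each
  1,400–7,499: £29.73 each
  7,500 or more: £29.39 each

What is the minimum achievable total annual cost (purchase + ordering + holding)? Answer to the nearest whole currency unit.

Holding cost per unit per year at price C is H = 0.22·C.
For each price level, check whether its EOQ is feasible; otherwise the best quantity at that price is the breakpoint.
EOQ at £30.40 = 369.3 (feasible in tier 1): TC = 3,020×£30.40 + (3,020/369.3)×151 + (369.3/2)×0.22×£30.40 = £94,277.76.
EOQ at £29.73 = 373.4 < 1400, so use break Q=1400: TC = 3,020×£29.73 + (3,020/1400.0)×151 + (1400.0/2)×0.22×£29.73 = £94,688.75.
EOQ at £29.39 = 375.6 < 7500, so use break Q=7500: TC = 3,020×£29.39 + (3,020/7500.0)×151 + (7500.0/2)×0.22×£29.39 = £113,065.35.
Lowest total cost among the candidates is at Q = 369.3.

TC* ≈ £94,278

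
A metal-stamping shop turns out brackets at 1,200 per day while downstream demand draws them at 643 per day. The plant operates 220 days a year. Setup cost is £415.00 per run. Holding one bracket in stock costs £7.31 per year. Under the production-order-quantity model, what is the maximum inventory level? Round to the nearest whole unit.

Annual demand D = 643 × 220 = 141,460.
Production build-up factor (1 − d/p) = 1 − 643/1,200 = 0.4642.
Q* = √(2DS / (H(1 − d/p))) = √(2 × 141,460 × 415 / (7.31 × 0.4642)).
= √(117,411,800 / 3.3931) ≈ 5882.477.
Maximum inventory = Q*(1 − d/p) = 5882.477 × 0.4642 ≈ 2730.450.

I_max ≈ 2,730 brackets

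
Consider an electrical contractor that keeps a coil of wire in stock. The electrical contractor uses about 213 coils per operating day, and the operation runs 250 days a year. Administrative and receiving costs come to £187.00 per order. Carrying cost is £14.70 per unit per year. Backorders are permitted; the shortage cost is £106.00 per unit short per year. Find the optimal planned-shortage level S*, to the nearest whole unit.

S* ≈ 151 coils

Annual demand D = 213 × 250 = 53,250.
With planned backorders, Q* = √(2DS/H) · √((H+B)/B).
√(2DS/H) = √(2 × 53,250 × 187 / 14.7) = 1163.957.
√((H+B)/B) = √((14.7+106)/106) = 1.0671.
Q* ≈ 1242.046.
S* = Q* · H/(H+B) = 1242.046 × 14.7/120.7 ≈ 151.268.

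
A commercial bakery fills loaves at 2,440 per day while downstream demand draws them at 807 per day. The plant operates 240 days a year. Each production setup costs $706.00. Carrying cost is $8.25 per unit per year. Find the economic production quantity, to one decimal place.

Annual demand D = 807 × 240 = 193,680.
Production build-up factor (1 − d/p) = 1 − 807/2,440 = 0.6693.
Q* = √(2DS / (H(1 − d/p))) = √(2 × 193,680 × 706 / (8.25 × 0.6693)).
= √(273,476,160 / 5.5214) ≈ 7037.762.

Q* ≈ 7,037.8 loaves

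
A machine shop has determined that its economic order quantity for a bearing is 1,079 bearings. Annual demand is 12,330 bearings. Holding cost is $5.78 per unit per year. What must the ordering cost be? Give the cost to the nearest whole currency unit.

Squaring Q* = √(2DS/H) gives Q*² = 2DS/H.
From Q* = √(2DS/H): S = Q*²H / (2D) = 1,079² × 5.78 / (2 × 12,330) = 272.8837.

S ≈ $273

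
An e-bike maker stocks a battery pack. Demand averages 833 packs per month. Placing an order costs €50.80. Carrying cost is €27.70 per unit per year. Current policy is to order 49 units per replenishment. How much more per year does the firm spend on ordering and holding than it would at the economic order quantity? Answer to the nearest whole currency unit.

Extra cost ≈ €5,738 per year

Annual demand D = 833 × 12 = 9,996.
EOQ = √(2DS/H) = √(2 × 9,996 × 50.8 / 27.7) ≈ 191.48.
Cost at Q* = (D/Q*)S + (Q*/2)H = √(2DSH) ≈ €5,303.96.
Cost at Q = 49: (9,996/49)×50.8 + (49/2)×27.7 = €10,363.20 + €678.65 = €11,041.85.
Excess = €11,041.85 − €5,303.96 = €5,737.89.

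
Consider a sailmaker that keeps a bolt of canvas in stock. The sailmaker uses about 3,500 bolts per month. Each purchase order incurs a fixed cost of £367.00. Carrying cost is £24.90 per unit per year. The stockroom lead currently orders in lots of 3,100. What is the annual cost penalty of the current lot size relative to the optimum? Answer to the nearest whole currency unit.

Extra cost ≈ £15,861 per year

Annual demand D = 3,500 × 12 = 42,000.
EOQ = √(2DS/H) = √(2 × 42,000 × 367 / 24.9) ≈ 1112.69.
Cost at Q* = (D/Q*)S + (Q*/2)H = √(2DSH) ≈ £27,705.91.
Cost at Q = 3,100: (42,000/3,100)×367 + (3,100/2)×24.9 = £4,972.26 + £38,595.00 = £43,567.26.
Excess = £43,567.26 − £27,705.91 = £15,861.35.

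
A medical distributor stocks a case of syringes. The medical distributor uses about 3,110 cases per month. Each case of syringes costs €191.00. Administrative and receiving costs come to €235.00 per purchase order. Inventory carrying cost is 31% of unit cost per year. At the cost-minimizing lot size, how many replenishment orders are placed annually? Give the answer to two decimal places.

N ≈ 68.57 orders per year

Annual demand D = 3,110 × 12 = 37,320.
Holding cost H = 0.31 × €191.00 = €59.2100 per unit per year.
The optimal lot size = √(2DS/H) = √(2 × 37,320 × 235 / 59.21) ≈ 544.28.
Orders per year = D / Q* = 37,320 / 544.28 ≈ 68.568.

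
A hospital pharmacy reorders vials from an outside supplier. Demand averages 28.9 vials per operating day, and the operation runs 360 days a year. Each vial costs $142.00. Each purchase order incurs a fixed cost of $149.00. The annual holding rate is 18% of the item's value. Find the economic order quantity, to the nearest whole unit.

Annual demand D = 28.9 × 360 = 10,404.
Holding cost H = 0.18 × $142.00 = $25.5600 per unit per year.
EOQ = √(2DS / H) = √(2 × 10,404 × 149 / 25.56).
= √(3,100,392 / 25.56) = √121,298.5915 ≈ 348.279.

Q* ≈ 348 vials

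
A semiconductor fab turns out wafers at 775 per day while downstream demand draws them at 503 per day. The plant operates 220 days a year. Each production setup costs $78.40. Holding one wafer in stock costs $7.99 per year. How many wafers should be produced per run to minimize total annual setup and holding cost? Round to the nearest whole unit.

Q* ≈ 2,487 wafers

Annual demand D = 503 × 220 = 110,660.
Production build-up factor (1 − d/p) = 1 − 503/775 = 0.3510.
Q* = √(2DS / (H(1 − d/p))) = √(2 × 110,660 × 78.4 / (7.99 × 0.3510)).
= √(17,351,488 / 2.8042) ≈ 2487.490.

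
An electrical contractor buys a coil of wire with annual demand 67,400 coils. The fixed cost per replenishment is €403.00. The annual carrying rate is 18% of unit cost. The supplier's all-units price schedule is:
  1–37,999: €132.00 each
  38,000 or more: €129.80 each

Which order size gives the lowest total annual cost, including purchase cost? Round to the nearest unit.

Holding cost per unit per year at price C is H = 0.18·C.
For each price level, check whether its EOQ is feasible; otherwise the best quantity at that price is the breakpoint.
EOQ at €132.00 = 1512.1 (feasible in tier 1): TC = 67,400×€132.00 + (67,400/1512.1)×403 + (1512.1/2)×0.18×€132.00 = €8,932,726.98.
EOQ at €129.80 = 1524.8 < 38000, so use break Q=38000: TC = 67,400×€129.80 + (67,400/38000.0)×403 + (38000.0/2)×0.18×€129.80 = €9,193,150.79.
Lowest total cost is €8,932,726.98 at Q = 1512.1.

Q* ≈ 1,512 coils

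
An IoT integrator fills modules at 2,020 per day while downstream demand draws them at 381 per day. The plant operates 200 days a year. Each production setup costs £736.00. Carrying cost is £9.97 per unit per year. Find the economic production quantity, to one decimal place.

Annual demand D = 381 × 200 = 76,200.
Production build-up factor (1 − d/p) = 1 − 381/2,020 = 0.8114.
Q* = √(2DS / (H(1 − d/p))) = √(2 × 76,200 × 736 / (9.97 × 0.8114)).
= √(112,166,400 / 8.0895) ≈ 3723.660.

Q* ≈ 3,723.7 modules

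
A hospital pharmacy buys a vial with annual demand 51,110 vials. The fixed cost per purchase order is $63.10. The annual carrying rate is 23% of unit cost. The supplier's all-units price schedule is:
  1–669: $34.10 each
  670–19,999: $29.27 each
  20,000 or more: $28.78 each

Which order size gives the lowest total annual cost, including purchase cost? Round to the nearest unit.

Q* ≈ 979 vials

Holding cost per unit per year at price C is H = 0.23·C.
Candidates are each tier's EOQ (if it falls in that tier) and each price-break quantity.
Tier 1 ($34.10): EOQ = 906.9 exceeds tier's upper bound 669, so this tier is dominated.
EOQ at $29.27 = 978.8 (feasible in tier 2): TC = 51,110×$29.27 + (51,110/978.8)×63.1 + (978.8/2)×0.23×$29.27 = $1,502,579.28.
EOQ at $28.78 = 987.1 < 20000, so use break Q=20000: TC = 51,110×$28.78 + (51,110/20000.0)×63.1 + (20000.0/2)×0.23×$28.78 = $1,537,301.05.
Lowest total cost is $1,502,579.28 at Q = 978.8.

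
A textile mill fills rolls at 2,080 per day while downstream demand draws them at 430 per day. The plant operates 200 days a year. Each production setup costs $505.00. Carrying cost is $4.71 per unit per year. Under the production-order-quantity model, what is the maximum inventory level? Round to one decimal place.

I_max ≈ 3,824.8 rolls

Annual demand D = 430 × 200 = 86,000.
Production build-up factor (1 − d/p) = 1 − 430/2,080 = 0.7933.
Q* = √(2DS / (H(1 − d/p))) = √(2 × 86,000 × 505 / (4.71 × 0.7933)).
= √(86,860,000 / 3.7363) ≈ 4821.578.
Maximum inventory = Q*(1 − d/p) = 4821.578 × 0.7933 ≈ 3824.809.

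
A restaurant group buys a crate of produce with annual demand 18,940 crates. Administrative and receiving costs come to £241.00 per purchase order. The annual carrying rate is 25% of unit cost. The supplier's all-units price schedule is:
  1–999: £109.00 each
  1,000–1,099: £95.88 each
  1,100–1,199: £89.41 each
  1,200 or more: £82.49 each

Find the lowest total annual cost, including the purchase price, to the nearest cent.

TC* ≈ £1,578,537.88

Holding cost per unit per year at price C is H = 0.25·C.
For each price level, check whether its EOQ is feasible; otherwise the best quantity at that price is the breakpoint.
EOQ at £109.00 = 578.8 (feasible in tier 1): TC = 18,940×£109.00 + (18,940/578.8)×241 + (578.8/2)×0.25×£109.00 = £2,080,232.36.
EOQ at £95.88 = 617.1 < 1000, so use break Q=1000: TC = 18,940×£95.88 + (18,940/1000.0)×241 + (1000.0/2)×0.25×£95.88 = £1,832,516.74.
EOQ at £89.41 = 639.1 < 1100, so use break Q=1100: TC = 18,940×£89.41 + (18,940/1100.0)×241 + (1100.0/2)×0.25×£89.41 = £1,709,868.86.
EOQ at £82.49 = 665.3 < 1200, so use break Q=1200: TC = 18,940×£82.49 + (18,940/1200.0)×241 + (1200.0/2)×0.25×£82.49 = £1,578,537.88.
Lowest total cost among the candidates is at Q = 1200.0.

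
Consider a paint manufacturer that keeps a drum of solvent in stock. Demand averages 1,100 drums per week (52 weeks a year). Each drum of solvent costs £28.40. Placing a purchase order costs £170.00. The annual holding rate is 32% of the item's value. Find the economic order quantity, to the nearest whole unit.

Annual demand D = 1,100 × 52 = 57,200.
Holding cost H = 0.32 × £28.40 = £9.0880 per unit per year.
EOQ = √(2DS / H) = √(2 × 57,200 × 170 / 9.088).
= √(19,448,000 / 9.088) = √2,139,964.7887 ≈ 1462.862.

Q* ≈ 1,463 drums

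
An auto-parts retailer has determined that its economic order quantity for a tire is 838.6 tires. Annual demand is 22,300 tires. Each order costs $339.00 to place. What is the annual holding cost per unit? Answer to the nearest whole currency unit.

H ≈ $21

The basic EOQ model gives Q* = √(2DS/H); rearrange for the unknown.
From Q* = √(2DS/H): H = 2DS / Q*² = 2 × 22,300 × 339 / 838.6² = 21.4993.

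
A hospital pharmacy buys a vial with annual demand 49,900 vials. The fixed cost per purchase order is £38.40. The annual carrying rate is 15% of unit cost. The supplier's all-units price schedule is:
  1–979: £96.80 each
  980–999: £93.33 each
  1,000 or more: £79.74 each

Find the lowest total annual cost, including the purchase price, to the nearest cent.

TC* ≈ £3,986,922.66

Holding cost per unit per year at price C is H = 0.15·C.
For each price level, check whether its EOQ is feasible; otherwise the best quantity at that price is the breakpoint.
EOQ at £96.80 = 513.7 (feasible in tier 1): TC = 49,900×£96.80 + (49,900/513.7)×38.4 + (513.7/2)×0.15×£96.80 = £4,837,779.58.
EOQ at £93.33 = 523.2 < 980, so use break Q=980: TC = 49,900×£93.33 + (49,900/980.0)×38.4 + (980.0/2)×0.15×£93.33 = £4,665,982.02.
EOQ at £79.74 = 566.0 < 1000, so use break Q=1000: TC = 49,900×£79.74 + (49,900/1000.0)×38.4 + (1000.0/2)×0.15×£79.74 = £3,986,922.66.
Lowest total cost among the candidates is at Q = 1000.0.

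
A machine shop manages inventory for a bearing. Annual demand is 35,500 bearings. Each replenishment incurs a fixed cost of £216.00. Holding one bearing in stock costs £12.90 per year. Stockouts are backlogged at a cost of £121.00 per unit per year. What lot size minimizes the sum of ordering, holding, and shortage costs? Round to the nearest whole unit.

With planned backorders, Q* = √(2DS/H) · √((H+B)/B).
√(2DS/H) = √(2 × 35,500 × 216 / 12.9) = 1090.338.
√((H+B)/B) = √((12.9+121)/121) = 1.0520.
Q* ≈ 1146.988.

Q* ≈ 1,147 bearings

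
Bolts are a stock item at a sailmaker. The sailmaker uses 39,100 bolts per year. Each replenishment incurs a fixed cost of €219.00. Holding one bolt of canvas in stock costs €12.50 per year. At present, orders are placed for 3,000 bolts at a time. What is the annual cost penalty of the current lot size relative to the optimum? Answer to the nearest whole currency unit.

Extra cost ≈ €6,973 per year

EOQ = √(2DS/H) = √(2 × 39,100 × 219 / 12.5) ≈ 1170.50.
Cost at Q* = (D/Q*)S + (Q*/2)H = √(2DSH) ≈ €14,631.22.
Cost at Q = 3,000: (39,100/3,000)×219 + (3,000/2)×12.5 = €2,854.30 + €18,750.00 = €21,604.30.
Excess = €21,604.30 − €14,631.22 = €6,973.08.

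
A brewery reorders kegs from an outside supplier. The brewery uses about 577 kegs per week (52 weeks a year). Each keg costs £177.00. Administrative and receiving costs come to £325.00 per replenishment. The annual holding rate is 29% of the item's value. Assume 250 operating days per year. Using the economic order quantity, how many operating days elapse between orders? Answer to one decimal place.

T ≈ 5.1 days

Annual demand D = 577 × 52 = 30,004.
Holding cost H = 0.29 × £177.00 = £51.3300 per unit per year.
EOQ = √(2DS/H) = √(2 × 30,004 × 325 / 51.33) ≈ 616.40.
Cycle time = Q*/D × 250 = 616.40 / 30,004 × 250 ≈ 5.136 days.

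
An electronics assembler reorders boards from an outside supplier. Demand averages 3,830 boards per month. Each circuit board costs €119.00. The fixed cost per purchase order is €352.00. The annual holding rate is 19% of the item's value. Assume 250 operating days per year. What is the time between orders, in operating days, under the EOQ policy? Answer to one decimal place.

Annual demand D = 3,830 × 12 = 45,960.
Holding cost H = 0.19 × €119.00 = €22.6100 per unit per year.
Q* = √(2DS/H) = √(2 × 45,960 × 352 / 22.61) ≈ 1196.26.
Cycle time = Q*/D × 250 = 1196.26 / 45,960 × 250 ≈ 6.507 days.

T ≈ 6.5 days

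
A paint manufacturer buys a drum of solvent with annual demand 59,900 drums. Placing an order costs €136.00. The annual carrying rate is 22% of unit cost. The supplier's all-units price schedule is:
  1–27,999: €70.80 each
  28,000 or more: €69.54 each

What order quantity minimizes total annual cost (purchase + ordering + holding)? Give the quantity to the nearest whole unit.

Holding cost per unit per year at price C is H = 0.22·C.
Candidates are each tier's EOQ (if it falls in that tier) and each price-break quantity.
EOQ at €70.80 = 1022.8 (feasible in tier 1): TC = 59,900×€70.80 + (59,900/1022.8)×136 + (1022.8/2)×0.22×€70.80 = €4,256,850.37.
EOQ at €69.54 = 1032.0 < 28000, so use break Q=28000: TC = 59,900×€69.54 + (59,900/28000.0)×136 + (28000.0/2)×0.22×€69.54 = €4,379,920.14.
Lowest total cost is €4,256,850.37 at Q = 1022.8.

Q* ≈ 1,023 drums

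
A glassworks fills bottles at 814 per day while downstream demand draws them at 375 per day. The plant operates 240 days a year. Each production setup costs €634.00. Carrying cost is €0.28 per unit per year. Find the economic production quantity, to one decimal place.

Q* ≈ 27,490.4 bottles

Annual demand D = 375 × 240 = 90,000.
Production build-up factor (1 − d/p) = 1 − 375/814 = 0.5393.
Q* = √(2DS / (H(1 − d/p))) = √(2 × 90,000 × 634 / (0.28 × 0.5393)).
= √(114,120,000 / 0.151) ≈ 27490.447.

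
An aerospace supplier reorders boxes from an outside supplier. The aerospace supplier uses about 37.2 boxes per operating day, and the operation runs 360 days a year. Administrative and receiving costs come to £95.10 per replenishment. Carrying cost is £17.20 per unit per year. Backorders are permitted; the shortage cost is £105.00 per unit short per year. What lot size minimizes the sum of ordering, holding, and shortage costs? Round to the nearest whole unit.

Q* ≈ 415 boxes

Annual demand D = 37.2 × 360 = 13,392.
With planned backorders, Q* = √(2DS/H) · √((H+B)/B).
√(2DS/H) = √(2 × 13,392 × 95.1 / 17.2) = 384.825.
√((H+B)/B) = √((17.2+105)/105) = 1.0788.
Q* ≈ 415.150.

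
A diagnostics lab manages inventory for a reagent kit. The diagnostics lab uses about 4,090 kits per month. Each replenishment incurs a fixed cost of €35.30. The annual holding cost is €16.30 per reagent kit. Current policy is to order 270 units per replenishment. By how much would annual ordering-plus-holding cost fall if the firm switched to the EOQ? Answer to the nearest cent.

Annual demand D = 4,090 × 12 = 49,080.
EOQ = √(2DS/H) = √(2 × 49,080 × 35.3 / 16.3) ≈ 461.06.
Cost at Q* = (D/Q*)S + (Q*/2)H = √(2DSH) ≈ €7,515.34.
Cost at Q = 270: (49,080/270)×35.3 + (270/2)×16.3 = €6,416.76 + €2,200.50 = €8,617.26.
Excess = €8,617.26 − €7,515.34 = €1,101.92.

Extra cost ≈ €1,101.92 per year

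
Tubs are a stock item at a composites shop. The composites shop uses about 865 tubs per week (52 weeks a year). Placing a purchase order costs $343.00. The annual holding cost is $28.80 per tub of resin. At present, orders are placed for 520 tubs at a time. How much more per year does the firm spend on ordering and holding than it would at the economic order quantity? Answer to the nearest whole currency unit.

Annual demand D = 865 × 52 = 44,980.
EOQ = √(2DS/H) = √(2 × 44,980 × 343 / 28.8) ≈ 1035.08.
Cost at Q* = (D/Q*)S + (Q*/2)H = √(2DSH) ≈ $29,810.42.
Cost at Q = 520: (44,980/520)×343 + (520/2)×28.8 = $29,669.50 + $7,488.00 = $37,157.50.
Excess = $37,157.50 − $29,810.42 = $7,347.08.

Extra cost ≈ $7,347 per year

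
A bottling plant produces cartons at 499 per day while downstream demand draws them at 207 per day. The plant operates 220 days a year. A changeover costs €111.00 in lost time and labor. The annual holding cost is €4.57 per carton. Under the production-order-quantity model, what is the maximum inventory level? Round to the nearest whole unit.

Annual demand D = 207 × 220 = 45,540.
Production build-up factor (1 − d/p) = 1 − 207/499 = 0.5852.
Q* = √(2DS / (H(1 − d/p))) = √(2 × 45,540 × 111 / (4.57 × 0.5852)).
= √(10,109,880 / 2.6742) ≈ 1944.347.
Maximum inventory = Q*(1 − d/p) = 1944.347 × 0.5852 ≈ 1137.774.

I_max ≈ 1,138 cartons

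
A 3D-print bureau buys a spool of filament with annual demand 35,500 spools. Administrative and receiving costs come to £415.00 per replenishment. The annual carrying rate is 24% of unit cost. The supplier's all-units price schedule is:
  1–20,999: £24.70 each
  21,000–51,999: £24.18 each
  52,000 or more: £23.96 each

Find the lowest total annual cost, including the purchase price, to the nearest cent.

Holding cost per unit per year at price C is H = 0.24·C.
Evaluate total cost at each tier's feasible EOQ or, if the EOQ is below the tier, at the tier's minimum quantity.
EOQ at £24.70 = 2229.5 (feasible in tier 1): TC = 35,500×£24.70 + (35,500/2229.5)×415 + (2229.5/2)×0.24×£24.70 = £890,066.22.
EOQ at £24.18 = 2253.3 < 21000, so use break Q=21000: TC = 35,500×£24.18 + (35,500/21000.0)×415 + (21000.0/2)×0.24×£24.18 = £920,025.15.
EOQ at £23.96 = 2263.6 < 52000, so use break Q=52000: TC = 35,500×£23.96 + (35,500/52000.0)×415 + (52000.0/2)×0.24×£23.96 = £1,000,373.72.
Lowest total cost among the candidates is at Q = 2229.5.

TC* ≈ £890,066.22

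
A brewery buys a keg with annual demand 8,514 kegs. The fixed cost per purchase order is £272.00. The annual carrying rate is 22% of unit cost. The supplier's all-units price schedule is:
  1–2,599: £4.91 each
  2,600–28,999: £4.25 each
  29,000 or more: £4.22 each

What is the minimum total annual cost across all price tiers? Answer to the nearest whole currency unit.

Holding cost per unit per year at price C is H = 0.22·C.
For each price level, check whether its EOQ is feasible; otherwise the best quantity at that price is the breakpoint.
EOQ at £4.91 = 2070.7 (feasible in tier 1): TC = 8,514×£4.91 + (8,514/2070.7)×272 + (2070.7/2)×0.22×£4.91 = £44,040.49.
EOQ at £4.25 = 2225.7 < 2600, so use break Q=2600: TC = 8,514×£4.25 + (8,514/2600.0)×272 + (2600.0/2)×0.22×£4.25 = £38,290.70.
EOQ at £4.22 = 2233.6 < 29000, so use break Q=29000: TC = 8,514×£4.22 + (8,514/29000.0)×272 + (29000.0/2)×0.22×£4.22 = £49,470.74.
Lowest total cost among the candidates is at Q = 2600.0.

TC* ≈ £38,291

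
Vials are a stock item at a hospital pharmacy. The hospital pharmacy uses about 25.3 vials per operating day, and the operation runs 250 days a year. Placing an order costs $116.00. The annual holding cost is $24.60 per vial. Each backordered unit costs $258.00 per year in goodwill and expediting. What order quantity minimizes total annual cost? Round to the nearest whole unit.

Q* ≈ 256 vials

Annual demand D = 25.3 × 250 = 6,325.
With planned backorders, Q* = √(2DS/H) · √((H+B)/B).
√(2DS/H) = √(2 × 6,325 × 116 / 24.6) = 244.234.
√((H+B)/B) = √((24.6+258)/258) = 1.0466.
Q* ≈ 255.613.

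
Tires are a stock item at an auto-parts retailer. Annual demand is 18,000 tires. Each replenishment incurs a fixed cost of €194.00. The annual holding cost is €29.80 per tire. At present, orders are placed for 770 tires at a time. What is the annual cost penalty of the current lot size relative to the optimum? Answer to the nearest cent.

Extra cost ≈ €1,581.59 per year

EOQ = √(2DS/H) = √(2 × 18,000 × 194 / 29.8) ≈ 484.11.
Cost at Q* = (D/Q*)S + (Q*/2)H = √(2DSH) ≈ €14,426.48.
Cost at Q = 770: (18,000/770)×194 + (770/2)×29.8 = €4,535.06 + €11,473.00 = €16,008.06.
Excess = €16,008.06 − €14,426.48 = €1,581.59.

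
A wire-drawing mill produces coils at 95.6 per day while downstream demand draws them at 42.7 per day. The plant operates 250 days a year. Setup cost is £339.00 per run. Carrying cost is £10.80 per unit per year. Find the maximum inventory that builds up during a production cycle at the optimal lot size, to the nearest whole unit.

I_max ≈ 609 coils

Annual demand D = 42.7 × 250 = 10,675.
Production build-up factor (1 − d/p) = 1 − 42.7/95.6 = 0.5533.
Q* = √(2DS / (H(1 − d/p))) = √(2 × 10,675 × 339 / (10.8 × 0.5533)).
= √(7,237,650 / 5.9762) ≈ 1100.495.
Maximum inventory = Q*(1 − d/p) = 1100.495 × 0.5533 ≈ 608.956.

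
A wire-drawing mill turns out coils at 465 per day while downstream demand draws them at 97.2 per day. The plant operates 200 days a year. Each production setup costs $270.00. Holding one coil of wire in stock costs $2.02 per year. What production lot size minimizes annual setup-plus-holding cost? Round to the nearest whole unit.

Q* ≈ 2,563 coils

Annual demand D = 97.2 × 200 = 19,440.
Production build-up factor (1 − d/p) = 1 − 97.2/465 = 0.7910.
Q* = √(2DS / (H(1 − d/p))) = √(2 × 19,440 × 270 / (2.02 × 0.7910)).
= √(10,497,600 / 1.5978) ≈ 2563.244.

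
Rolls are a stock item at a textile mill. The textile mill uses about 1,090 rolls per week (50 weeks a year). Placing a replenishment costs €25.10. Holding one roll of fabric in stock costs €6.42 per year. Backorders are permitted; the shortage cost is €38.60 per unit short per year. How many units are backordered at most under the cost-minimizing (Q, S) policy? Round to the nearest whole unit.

Annual demand D = 1,090 × 50 = 54,500.
With planned backorders, Q* = √(2DS/H) · √((H+B)/B).
√(2DS/H) = √(2 × 54,500 × 25.1 / 6.42) = 652.804.
√((H+B)/B) = √((6.42+38.6)/38.6) = 1.0800.
Q* ≈ 705.004.
S* = Q* · H/(H+B) = 705.004 × 6.42/45.02 ≈ 100.536.

S* ≈ 101 rolls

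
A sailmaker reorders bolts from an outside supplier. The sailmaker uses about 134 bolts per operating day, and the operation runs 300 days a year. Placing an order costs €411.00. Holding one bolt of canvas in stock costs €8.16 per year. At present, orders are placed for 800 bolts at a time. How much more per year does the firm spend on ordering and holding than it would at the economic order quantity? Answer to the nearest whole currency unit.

Annual demand D = 134 × 300 = 40,200.
EOQ = √(2DS/H) = √(2 × 40,200 × 411 / 8.16) ≈ 2012.35.
Cost at Q* = (D/Q*)S + (Q*/2)H = √(2DSH) ≈ €16,420.79.
Cost at Q = 800: (40,200/800)×411 + (800/2)×8.16 = €20,652.75 + €3,264.00 = €23,916.75.
Excess = €23,916.75 − €16,420.79 = €7,495.96.

Extra cost ≈ €7,496 per year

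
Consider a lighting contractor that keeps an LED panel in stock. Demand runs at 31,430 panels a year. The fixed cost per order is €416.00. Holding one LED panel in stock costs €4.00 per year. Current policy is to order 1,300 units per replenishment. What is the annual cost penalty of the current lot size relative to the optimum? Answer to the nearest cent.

Extra cost ≈ €2,430.23 per year

EOQ = √(2DS/H) = √(2 × 31,430 × 416 / 4) ≈ 2556.84.
Cost at Q* = (D/Q*)S + (Q*/2)H = √(2DSH) ≈ €10,227.37.
Cost at Q = 1,300: (31,430/1,300)×416 + (1,300/2)×4 = €10,057.60 + €2,600.00 = €12,657.60.
Excess = €12,657.60 − €10,227.37 = €2,430.23.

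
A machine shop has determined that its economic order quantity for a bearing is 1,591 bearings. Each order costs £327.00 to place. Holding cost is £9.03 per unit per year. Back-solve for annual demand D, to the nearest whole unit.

D ≈ 34,950 bearings per year

Invert the EOQ relation Q*² = 2DS/H.
From Q* = √(2DS/H): D = Q*²H / (2S) = 1,591² × 9.03 / (2 × 327) = 34950.256.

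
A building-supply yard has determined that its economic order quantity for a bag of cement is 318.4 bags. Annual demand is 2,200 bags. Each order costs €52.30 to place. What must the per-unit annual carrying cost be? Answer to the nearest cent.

Invert the EOQ relation Q*² = 2DS/H.
From Q* = √(2DS/H): H = 2DS / Q*² = 2 × 2,200 × 52.3 / 318.4² = 2.2699.

H ≈ €2.27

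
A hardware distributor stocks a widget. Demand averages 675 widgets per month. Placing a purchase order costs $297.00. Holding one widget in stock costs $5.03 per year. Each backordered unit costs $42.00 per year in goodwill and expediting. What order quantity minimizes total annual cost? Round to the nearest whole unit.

Annual demand D = 675 × 12 = 8,100.
With planned backorders, Q* = √(2DS/H) · √((H+B)/B).
√(2DS/H) = √(2 × 8,100 × 297 / 5.03) = 978.029.
√((H+B)/B) = √((5.03+42)/42) = 1.0582.
Q* ≈ 1034.939.

Q* ≈ 1,035 widgets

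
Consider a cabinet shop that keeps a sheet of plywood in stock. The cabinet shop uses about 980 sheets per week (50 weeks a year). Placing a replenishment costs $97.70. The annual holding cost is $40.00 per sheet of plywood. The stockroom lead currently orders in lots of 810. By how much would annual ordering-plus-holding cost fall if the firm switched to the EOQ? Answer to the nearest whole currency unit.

Annual demand D = 980 × 50 = 49,000.
EOQ = √(2DS/H) = √(2 × 49,000 × 97.7 / 40) ≈ 489.25.
Cost at Q* = (D/Q*)S + (Q*/2)H = √(2DSH) ≈ $19,569.98.
Cost at Q = 810: (49,000/810)×97.7 + (810/2)×40 = $5,910.25 + $16,200.00 = $22,110.25.
Excess = $22,110.25 − $19,569.98 = $2,540.27.

Extra cost ≈ $2,540 per year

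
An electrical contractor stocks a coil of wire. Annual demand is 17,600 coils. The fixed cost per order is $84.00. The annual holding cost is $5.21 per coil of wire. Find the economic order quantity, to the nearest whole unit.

EOQ = √(2DS / H) = √(2 × 17,600 × 84 / 5.21).
= √(2,956,800 / 5.21) = √567,523.9923 ≈ 753.342.

Q* ≈ 753 coils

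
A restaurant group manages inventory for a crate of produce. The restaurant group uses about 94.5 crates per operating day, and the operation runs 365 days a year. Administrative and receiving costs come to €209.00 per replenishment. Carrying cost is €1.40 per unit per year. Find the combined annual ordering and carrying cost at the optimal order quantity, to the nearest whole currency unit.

TC* ≈ €4,493

Annual demand D = 94.5 × 365 = 34,492.5.
Q* = √(2DS/H) = √(2 × 34,492.5 × 209 / 1.4) ≈ 3209.12.
At Q*, ordering cost (D/Q*)S equals holding cost (Q*/2)H, each = √(DSH/2).
Minimum total = √(2DSH) = √(2 × 34,492.5 × 209 × 1.4) ≈ 4492.773.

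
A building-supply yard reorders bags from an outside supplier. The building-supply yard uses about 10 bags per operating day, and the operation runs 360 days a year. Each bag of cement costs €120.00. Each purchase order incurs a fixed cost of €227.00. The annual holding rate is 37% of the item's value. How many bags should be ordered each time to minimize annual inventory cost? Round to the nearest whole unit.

Annual demand D = 10 × 360 = 3,600.
Holding cost H = 0.37 × €120.00 = €44.4000 per unit per year.
EOQ = √(2DS / H) = √(2 × 3,600 × 227 / 44.4).
= √(1,634,400 / 44.4) = √36,810.8108 ≈ 191.861.

Q* ≈ 192 bags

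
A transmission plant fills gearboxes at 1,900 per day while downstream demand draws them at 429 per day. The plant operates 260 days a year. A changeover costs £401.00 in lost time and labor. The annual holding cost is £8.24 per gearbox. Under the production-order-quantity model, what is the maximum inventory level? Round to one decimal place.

I_max ≈ 2,899.1 gearboxes

Annual demand D = 429 × 260 = 111,540.
Production build-up factor (1 − d/p) = 1 − 429/1,900 = 0.7742.
Q* = √(2DS / (H(1 − d/p))) = √(2 × 111,540 × 401 / (8.24 × 0.7742)).
= √(89,455,080 / 6.3795) ≈ 3744.634.
Maximum inventory = Q*(1 − d/p) = 3744.634 × 0.7742 ≈ 2899.135.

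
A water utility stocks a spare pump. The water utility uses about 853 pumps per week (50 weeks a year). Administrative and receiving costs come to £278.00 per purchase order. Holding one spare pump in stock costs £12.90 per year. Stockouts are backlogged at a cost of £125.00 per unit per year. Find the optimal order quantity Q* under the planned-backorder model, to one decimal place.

Q* ≈ 1,424.1 pumps

Annual demand D = 853 × 50 = 42,650.
With planned backorders, Q* = √(2DS/H) · √((H+B)/B).
√(2DS/H) = √(2 × 42,650 × 278 / 12.9) = 1355.820.
√((H+B)/B) = √((12.9+125)/125) = 1.0503.
Q* ≈ 1424.063.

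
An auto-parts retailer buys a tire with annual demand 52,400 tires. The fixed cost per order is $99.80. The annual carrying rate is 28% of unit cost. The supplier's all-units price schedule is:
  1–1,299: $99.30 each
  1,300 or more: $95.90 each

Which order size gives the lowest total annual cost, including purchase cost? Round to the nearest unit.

Holding cost per unit per year at price C is H = 0.28·C.
For each price level, check whether its EOQ is feasible; otherwise the best quantity at that price is the breakpoint.
EOQ at $99.30 = 613.3 (feasible in tier 1): TC = 52,400×$99.30 + (52,400/613.3)×99.8 + (613.3/2)×0.28×$99.30 = $5,220,372.95.
EOQ at $95.90 = 624.1 < 1300, so use break Q=1300: TC = 52,400×$95.90 + (52,400/1300.0)×99.8 + (1300.0/2)×0.28×$95.90 = $5,046,636.51.
Lowest total cost is $5,046,636.51 at Q = 1300.0.

Q* ≈ 1,300 tires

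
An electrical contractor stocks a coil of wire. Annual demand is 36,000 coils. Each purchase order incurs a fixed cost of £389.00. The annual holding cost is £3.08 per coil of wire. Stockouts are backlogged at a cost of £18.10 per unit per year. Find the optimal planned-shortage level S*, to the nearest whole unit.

S* ≈ 474 coils

With planned backorders, Q* = √(2DS/H) · √((H+B)/B).
√(2DS/H) = √(2 × 36,000 × 389 / 3.08) = 3015.544.
√((H+B)/B) = √((3.08+18.1)/18.1) = 1.0817.
Q* ≈ 3262.041.
S* = Q* · H/(H+B) = 3262.041 × 3.08/21.18 ≈ 474.367.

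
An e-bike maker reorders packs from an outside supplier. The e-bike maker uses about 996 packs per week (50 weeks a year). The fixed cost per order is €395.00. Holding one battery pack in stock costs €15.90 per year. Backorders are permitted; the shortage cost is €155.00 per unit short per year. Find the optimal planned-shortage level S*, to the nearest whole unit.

S* ≈ 154 packs

Annual demand D = 996 × 50 = 49,800.
With planned backorders, Q* = √(2DS/H) · √((H+B)/B).
√(2DS/H) = √(2 × 49,800 × 395 / 15.9) = 1573.003.
√((H+B)/B) = √((15.9+155)/155) = 1.0500.
Q* ≈ 1651.714.
S* = Q* · H/(H+B) = 1651.714 × 15.9/170.9 ≈ 153.670.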